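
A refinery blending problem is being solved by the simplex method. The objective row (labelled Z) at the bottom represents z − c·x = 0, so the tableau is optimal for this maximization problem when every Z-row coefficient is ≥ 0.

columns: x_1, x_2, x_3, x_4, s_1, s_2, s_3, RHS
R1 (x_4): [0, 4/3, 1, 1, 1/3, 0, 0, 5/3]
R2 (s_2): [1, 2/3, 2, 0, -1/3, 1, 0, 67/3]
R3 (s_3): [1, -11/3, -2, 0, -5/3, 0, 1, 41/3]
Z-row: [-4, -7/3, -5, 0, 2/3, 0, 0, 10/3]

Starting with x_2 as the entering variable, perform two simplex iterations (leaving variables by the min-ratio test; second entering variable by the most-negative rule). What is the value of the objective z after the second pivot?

317/4

Ratio test on column x_2 — row 1: (5/3)/(4/3) = 5/4; row 2: (67/3)/(2/3) = 67/2; row 3: entry -11/3 ≤ 0. Minimum is 5/4 at row 1 (x_4 leaves); pivot element 4/3.
Pivot on row 1; the Z-row RHS becomes 10/3 − (-7/3)·(5/4) = 25/4.
Next entering variable (most negative Z-row entry -4): x_1.
Ratio test on column x_1 — row 1: entry 0 ≤ 0; row 2: (43/2)/1 = 43/2; row 3: (73/4)/1 = 73/4. Minimum is 73/4 at row 3 (s_3 leaves); pivot element 1.
After the second pivot the Z-row RHS is 25/4 − (-4)·(73/4) = 317/4.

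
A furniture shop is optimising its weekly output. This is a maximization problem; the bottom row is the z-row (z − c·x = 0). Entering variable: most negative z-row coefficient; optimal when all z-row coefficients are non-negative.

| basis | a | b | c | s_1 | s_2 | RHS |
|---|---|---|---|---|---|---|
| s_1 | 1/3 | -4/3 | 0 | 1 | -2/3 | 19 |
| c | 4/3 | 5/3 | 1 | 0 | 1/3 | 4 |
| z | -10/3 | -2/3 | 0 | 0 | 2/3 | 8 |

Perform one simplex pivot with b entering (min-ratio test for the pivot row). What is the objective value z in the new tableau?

48/5

Ratio test on column b — row 1: entry -4/3 ≤ 0; row 2: 4/(5/3) = 12/5. Minimum is 12/5 at row 2 (c leaves); pivot element 5/3.
Pivot on row 2; the z-row RHS becomes 8 − (-2/3)·(12/5) = 48/5.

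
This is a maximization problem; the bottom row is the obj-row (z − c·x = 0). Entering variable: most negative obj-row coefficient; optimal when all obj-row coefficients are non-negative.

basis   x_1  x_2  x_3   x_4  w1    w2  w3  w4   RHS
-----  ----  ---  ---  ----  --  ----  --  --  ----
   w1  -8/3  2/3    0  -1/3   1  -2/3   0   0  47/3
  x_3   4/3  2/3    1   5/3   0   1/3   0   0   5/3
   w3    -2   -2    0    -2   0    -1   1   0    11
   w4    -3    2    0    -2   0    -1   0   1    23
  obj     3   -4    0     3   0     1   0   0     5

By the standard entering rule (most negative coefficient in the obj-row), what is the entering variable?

x_2

Negative obj-row entries: x_2: -4.
The most negative is -4 in column x_2, so x_2 enters.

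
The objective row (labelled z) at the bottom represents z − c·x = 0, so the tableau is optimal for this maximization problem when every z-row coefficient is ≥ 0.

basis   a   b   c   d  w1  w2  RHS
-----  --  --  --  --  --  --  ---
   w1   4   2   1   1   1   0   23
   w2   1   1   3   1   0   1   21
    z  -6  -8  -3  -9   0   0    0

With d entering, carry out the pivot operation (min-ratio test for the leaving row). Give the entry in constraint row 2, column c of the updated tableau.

3

Ratio test on column d — row 1: 23/1 = 23; row 2: 21/1 = 21. Minimum is 21 at row 2 (w2 leaves); pivot element 1.
Divide row 2 by 1; eliminate column d from the other rows.
In the new row 2, the c entry is the old entry divided by the pivot: 3/1 = 3.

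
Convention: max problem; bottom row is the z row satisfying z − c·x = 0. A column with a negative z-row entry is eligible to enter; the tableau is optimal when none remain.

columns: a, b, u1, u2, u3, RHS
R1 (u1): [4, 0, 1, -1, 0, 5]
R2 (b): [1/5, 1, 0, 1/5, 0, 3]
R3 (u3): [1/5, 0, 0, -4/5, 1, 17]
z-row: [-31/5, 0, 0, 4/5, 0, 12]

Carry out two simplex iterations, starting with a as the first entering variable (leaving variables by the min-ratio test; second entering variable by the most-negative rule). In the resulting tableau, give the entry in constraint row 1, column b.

Ratio test on column a — row 1: 5/4 = 5/4; row 2: 3/(1/5) = 15; row 3: 17/(1/5) = 85. Minimum is 5/4 at row 1 (u1 leaves); pivot element 4.
Divide row 1 by 4; eliminate column a from the other rows.
Second iteration: most negative z-row entry is -3/4 in column u2, so u2 enters.
Ratio test on column u2 — row 1: entry -1/4 ≤ 0; row 2: (11/4)/(1/4) = 11; row 3: entry -3/4 ≤ 0. Minimum is 11 at row 2 (b leaves); pivot element 1/4.
Divide row 2 by 1/4; eliminate column u2 from the other rows.
After both pivots, the entry at constraint row 1, column b is 1.

1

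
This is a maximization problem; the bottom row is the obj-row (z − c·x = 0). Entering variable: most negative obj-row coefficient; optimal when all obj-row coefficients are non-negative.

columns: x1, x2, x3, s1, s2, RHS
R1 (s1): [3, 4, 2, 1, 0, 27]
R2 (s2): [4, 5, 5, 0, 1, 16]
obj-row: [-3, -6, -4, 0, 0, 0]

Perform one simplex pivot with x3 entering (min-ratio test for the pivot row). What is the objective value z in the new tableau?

64/5

Ratio test on column x3 — row 1: 27/2 = 27/2; row 2: 16/5 = 16/5. Minimum is 16/5 at row 2 (s2 leaves); pivot element 5.
Pivot on row 2; the obj-row RHS becomes 0 − (-4)·(16/5) = 64/5.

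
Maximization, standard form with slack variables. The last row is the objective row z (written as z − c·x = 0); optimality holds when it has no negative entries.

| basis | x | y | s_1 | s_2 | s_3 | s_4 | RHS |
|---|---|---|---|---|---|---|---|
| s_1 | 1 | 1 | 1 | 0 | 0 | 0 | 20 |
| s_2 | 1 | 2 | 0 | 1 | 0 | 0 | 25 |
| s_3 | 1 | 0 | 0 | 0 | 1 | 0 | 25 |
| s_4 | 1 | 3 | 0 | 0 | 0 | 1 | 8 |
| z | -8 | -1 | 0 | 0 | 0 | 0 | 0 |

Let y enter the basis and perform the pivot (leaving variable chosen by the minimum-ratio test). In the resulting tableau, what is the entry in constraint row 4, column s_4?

Ratio test on column y — row 1: 20/1 = 20; row 2: 25/2 = 25/2; row 3: entry 0 ≤ 0; row 4: 8/3 = 8/3. Minimum is 8/3 at row 4 (s_4 leaves); pivot element 3.
Divide row 4 by 3; eliminate column y from the other rows.
In the new row 4, the s_4 entry is the old entry divided by the pivot: 1/3 = 1/3.

1/3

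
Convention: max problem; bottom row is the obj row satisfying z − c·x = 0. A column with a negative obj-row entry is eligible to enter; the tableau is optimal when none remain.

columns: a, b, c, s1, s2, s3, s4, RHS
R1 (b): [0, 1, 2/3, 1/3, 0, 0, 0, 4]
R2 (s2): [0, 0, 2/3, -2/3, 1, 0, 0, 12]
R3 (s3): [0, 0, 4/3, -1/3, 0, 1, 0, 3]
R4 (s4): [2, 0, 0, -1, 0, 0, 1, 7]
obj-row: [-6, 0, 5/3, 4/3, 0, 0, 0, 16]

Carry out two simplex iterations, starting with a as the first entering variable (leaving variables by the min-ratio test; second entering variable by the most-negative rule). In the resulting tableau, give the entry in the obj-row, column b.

Ratio test on column a — row 1: entry 0 ≤ 0; row 2: entry 0 ≤ 0; row 3: entry 0 ≤ 0; row 4: 7/2 = 7/2. Minimum is 7/2 at row 4 (s4 leaves); pivot element 2.
Divide row 4 by 2; eliminate column a from the other rows.
Second iteration: most negative obj-row entry is -5/3 in column s1, so s1 enters.
Ratio test on column s1 — row 1: 4/(1/3) = 12; row 2: entry -2/3 ≤ 0; row 3: entry -1/3 ≤ 0; row 4: entry -1/2 ≤ 0. Minimum is 12 at row 1 (b leaves); pivot element 1/3.
Divide row 1 by 1/3; eliminate column s1 from the other rows.
After both pivots, the entry at the obj-row, column b is 5.

5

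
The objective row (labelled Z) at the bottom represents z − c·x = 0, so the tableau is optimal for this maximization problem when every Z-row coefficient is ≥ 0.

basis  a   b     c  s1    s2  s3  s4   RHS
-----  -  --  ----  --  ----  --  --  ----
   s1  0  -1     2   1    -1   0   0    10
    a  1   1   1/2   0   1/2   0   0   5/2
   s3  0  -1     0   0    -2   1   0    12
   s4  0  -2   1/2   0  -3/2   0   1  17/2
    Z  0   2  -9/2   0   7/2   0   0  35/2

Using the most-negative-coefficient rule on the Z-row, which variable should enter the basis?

c

Negative Z-row entries: c: -9/2.
The most negative is -9/2 in column c, so c enters.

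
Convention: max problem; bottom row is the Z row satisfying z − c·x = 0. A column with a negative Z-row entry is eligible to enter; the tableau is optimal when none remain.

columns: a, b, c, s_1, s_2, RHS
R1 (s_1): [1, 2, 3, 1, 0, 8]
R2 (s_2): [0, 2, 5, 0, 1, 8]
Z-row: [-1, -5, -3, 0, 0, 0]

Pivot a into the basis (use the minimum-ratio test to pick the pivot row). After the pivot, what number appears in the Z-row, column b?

Ratio test on column a — row 1: 8/1 = 8; row 2: entry 0 ≤ 0. Minimum is 8 at row 1 (s_1 leaves); pivot element 1.
Divide row 1 by 1; eliminate column a from the other rows.
Z-row update in column b: -5 − (-1)·2 = -3.

-3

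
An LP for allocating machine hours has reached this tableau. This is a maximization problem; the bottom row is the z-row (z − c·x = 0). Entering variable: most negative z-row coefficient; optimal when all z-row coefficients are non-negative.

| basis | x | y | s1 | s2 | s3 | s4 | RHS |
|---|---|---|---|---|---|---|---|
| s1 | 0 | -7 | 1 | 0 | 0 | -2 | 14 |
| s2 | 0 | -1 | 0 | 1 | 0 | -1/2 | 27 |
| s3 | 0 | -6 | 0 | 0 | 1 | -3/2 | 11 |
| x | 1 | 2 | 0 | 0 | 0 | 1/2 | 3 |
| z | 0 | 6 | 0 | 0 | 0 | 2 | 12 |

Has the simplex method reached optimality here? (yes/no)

Every z-row coefficient is ≥ 0, so the tableau is optimal.

yes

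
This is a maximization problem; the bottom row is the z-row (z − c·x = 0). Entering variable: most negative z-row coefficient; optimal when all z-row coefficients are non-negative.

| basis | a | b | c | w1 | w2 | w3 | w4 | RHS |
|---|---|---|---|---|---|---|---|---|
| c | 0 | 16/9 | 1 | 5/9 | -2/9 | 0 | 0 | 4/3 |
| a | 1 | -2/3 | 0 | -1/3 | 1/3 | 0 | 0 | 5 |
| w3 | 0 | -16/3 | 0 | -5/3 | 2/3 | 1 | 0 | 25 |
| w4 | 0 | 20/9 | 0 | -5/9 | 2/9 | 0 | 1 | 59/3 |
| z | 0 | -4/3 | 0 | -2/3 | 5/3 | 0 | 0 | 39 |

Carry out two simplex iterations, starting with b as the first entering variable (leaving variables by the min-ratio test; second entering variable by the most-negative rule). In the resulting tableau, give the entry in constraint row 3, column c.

Ratio test on column b — row 1: (4/3)/(16/9) = 3/4; row 2: entry -2/3 ≤ 0; row 3: entry -16/3 ≤ 0; row 4: (59/3)/(20/9) = 177/20. Minimum is 3/4 at row 1 (c leaves); pivot element 16/9.
Divide row 1 by 16/9; eliminate column b from the other rows.
Second iteration: most negative z-row entry is -1/4 in column w1, so w1 enters.
Ratio test on column w1 — row 1: (3/4)/(5/16) = 12/5; row 2: entry -1/8 ≤ 0; row 3: entry 0 ≤ 0; row 4: entry -5/4 ≤ 0. Minimum is 12/5 at row 1 (b leaves); pivot element 5/16.
Divide row 1 by 5/16; eliminate column w1 from the other rows.
After both pivots, the entry at constraint row 3, column c is 3.

3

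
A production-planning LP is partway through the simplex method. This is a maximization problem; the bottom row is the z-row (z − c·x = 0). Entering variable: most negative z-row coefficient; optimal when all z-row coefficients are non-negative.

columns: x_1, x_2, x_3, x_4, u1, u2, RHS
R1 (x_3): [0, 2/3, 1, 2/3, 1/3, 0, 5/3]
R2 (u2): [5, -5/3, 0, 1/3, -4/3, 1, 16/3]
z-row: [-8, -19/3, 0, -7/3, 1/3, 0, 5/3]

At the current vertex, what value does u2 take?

16/3

u2 is basic (row 2); its value is the RHS of that row, 16/3.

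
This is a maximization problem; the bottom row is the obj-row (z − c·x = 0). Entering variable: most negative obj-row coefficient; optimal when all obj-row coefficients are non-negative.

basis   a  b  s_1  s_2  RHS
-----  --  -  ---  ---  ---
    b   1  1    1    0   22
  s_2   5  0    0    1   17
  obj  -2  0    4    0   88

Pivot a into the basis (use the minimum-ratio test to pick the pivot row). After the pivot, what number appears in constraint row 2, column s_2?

1/5

Ratio test on column a — row 1: 22/1 = 22; row 2: 17/5 = 17/5. Minimum is 17/5 at row 2 (s_2 leaves); pivot element 5.
Divide row 2 by 5; eliminate column a from the other rows.
In the new row 2, the s_2 entry is the old entry divided by the pivot: 1/5 = 1/5.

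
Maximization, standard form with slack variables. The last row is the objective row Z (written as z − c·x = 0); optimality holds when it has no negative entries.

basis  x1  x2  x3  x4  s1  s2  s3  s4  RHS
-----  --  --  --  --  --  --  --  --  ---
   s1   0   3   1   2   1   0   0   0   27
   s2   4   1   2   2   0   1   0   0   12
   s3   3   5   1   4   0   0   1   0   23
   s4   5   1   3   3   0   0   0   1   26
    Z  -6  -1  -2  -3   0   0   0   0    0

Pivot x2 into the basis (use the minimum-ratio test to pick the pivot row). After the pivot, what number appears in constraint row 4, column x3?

Ratio test on column x2 — row 1: 27/3 = 9; row 2: 12/1 = 12; row 3: 23/5 = 23/5; row 4: 26/1 = 26. Minimum is 23/5 at row 3 (s3 leaves); pivot element 5.
Divide row 3 by 5; eliminate column x2 from the other rows.
Row 4 update in column x3: 3 − 1·(1/5) = 14/5.

14/5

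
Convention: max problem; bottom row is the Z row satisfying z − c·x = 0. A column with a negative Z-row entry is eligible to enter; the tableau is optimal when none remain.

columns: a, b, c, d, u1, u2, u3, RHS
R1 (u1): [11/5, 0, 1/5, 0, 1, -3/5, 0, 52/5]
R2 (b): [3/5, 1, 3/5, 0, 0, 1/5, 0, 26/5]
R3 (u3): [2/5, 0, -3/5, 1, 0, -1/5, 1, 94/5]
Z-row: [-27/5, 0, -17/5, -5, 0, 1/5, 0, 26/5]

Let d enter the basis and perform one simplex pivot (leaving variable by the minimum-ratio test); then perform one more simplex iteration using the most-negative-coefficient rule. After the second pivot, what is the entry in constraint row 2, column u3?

0

Ratio test on column d — row 1: entry 0 ≤ 0; row 2: entry 0 ≤ 0; row 3: (94/5)/1 = 94/5. Minimum is 94/5 at row 3 (u3 leaves); pivot element 1.
Divide row 3 by 1; eliminate column d from the other rows.
Second iteration: most negative Z-row entry is -32/5 in column c, so c enters.
Ratio test on column c — row 1: (52/5)/(1/5) = 52; row 2: (26/5)/(3/5) = 26/3; row 3: entry -3/5 ≤ 0. Minimum is 26/3 at row 2 (b leaves); pivot element 3/5.
Divide row 2 by 3/5; eliminate column c from the other rows.
After both pivots, the entry at constraint row 2, column u3 is 0.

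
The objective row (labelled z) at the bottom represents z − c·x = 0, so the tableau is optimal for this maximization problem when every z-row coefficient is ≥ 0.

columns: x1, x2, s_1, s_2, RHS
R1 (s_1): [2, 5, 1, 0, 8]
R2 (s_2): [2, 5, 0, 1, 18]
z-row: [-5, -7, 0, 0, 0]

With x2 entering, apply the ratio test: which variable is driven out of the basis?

s_1

Column x2 entries and ratios — s_1: 8/5 = 8/5; s_2: 18/5 = 18/5.
Smallest ratio is 8/5 in the row of s_1, so s_1 leaves.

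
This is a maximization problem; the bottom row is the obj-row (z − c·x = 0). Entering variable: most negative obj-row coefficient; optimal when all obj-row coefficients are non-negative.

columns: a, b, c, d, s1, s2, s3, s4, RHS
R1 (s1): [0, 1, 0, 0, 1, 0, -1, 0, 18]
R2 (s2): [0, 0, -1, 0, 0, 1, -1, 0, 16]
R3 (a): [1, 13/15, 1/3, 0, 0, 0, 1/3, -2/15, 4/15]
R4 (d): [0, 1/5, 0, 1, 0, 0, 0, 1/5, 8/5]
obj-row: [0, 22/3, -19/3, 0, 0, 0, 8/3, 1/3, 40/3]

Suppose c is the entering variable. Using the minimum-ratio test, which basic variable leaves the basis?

Column c entries and ratios — s1: 0 ≤ 0, skip; s2: -1 ≤ 0, skip; a: (4/15)/(1/3) = 4/5; d: 0 ≤ 0, skip.
Smallest ratio is 4/5 in the row of a, so a leaves.

a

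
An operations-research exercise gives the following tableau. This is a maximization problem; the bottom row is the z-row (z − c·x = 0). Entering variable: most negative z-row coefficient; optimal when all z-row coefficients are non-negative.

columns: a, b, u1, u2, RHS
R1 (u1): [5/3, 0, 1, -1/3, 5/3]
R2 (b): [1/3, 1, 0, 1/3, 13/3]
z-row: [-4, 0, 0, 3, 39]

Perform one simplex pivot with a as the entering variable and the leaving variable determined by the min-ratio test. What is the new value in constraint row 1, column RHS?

Ratio test on column a — row 1: (5/3)/(5/3) = 1; row 2: (13/3)/(1/3) = 13. Minimum is 1 at row 1 (u1 leaves); pivot element 5/3.
Divide row 1 by 5/3; eliminate column a from the other rows.
In the new row 1, the RHS entry is the old entry divided by the pivot: (5/3)/(5/3) = 1.

1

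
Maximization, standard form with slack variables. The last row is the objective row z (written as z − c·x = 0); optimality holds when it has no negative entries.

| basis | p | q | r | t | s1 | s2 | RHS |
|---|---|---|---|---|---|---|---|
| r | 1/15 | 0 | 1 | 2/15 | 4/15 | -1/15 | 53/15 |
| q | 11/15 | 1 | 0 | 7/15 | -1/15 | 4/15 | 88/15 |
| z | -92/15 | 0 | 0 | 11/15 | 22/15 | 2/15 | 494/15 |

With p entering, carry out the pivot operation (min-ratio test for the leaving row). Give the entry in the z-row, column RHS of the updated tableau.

Ratio test on column p — row 1: (53/15)/(1/15) = 53; row 2: (88/15)/(11/15) = 8. Minimum is 8 at row 2 (q leaves); pivot element 11/15.
Divide row 2 by 11/15; eliminate column p from the other rows.
z-row update in column RHS: 494/15 − (-92/15)·8 = 82.

82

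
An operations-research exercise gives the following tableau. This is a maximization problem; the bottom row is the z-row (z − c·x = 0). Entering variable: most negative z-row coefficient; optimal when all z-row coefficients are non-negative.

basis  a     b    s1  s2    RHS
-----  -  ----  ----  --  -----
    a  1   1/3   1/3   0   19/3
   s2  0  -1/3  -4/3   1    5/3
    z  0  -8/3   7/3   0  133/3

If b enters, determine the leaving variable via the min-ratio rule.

a

Column b entries and ratios — a: (19/3)/(1/3) = 19; s2: -1/3 ≤ 0, skip.
Smallest ratio is 19 in the row of a, so a leaves.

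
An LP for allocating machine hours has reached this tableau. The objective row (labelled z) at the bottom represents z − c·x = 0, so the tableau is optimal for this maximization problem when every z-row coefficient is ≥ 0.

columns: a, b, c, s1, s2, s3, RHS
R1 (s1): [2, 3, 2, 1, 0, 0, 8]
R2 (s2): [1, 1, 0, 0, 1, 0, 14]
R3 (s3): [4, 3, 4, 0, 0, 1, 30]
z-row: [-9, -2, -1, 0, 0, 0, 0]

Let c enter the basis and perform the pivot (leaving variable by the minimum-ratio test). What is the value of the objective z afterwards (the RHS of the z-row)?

4

Ratio test on column c — row 1: 8/2 = 4; row 2: entry 0 ≤ 0; row 3: 30/4 = 15/2. Minimum is 4 at row 1 (s1 leaves); pivot element 2.
Pivot on row 1; the z-row RHS becomes 0 − (-1)·4 = 4.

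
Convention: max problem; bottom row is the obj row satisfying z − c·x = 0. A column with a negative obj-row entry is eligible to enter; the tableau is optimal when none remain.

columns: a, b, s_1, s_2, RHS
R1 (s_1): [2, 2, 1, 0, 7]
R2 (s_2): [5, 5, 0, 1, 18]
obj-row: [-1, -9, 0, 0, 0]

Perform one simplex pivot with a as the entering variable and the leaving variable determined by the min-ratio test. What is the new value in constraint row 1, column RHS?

7/2

Ratio test on column a — row 1: 7/2 = 7/2; row 2: 18/5 = 18/5. Minimum is 7/2 at row 1 (s_1 leaves); pivot element 2.
Divide row 1 by 2; eliminate column a from the other rows.
In the new row 1, the RHS entry is the old entry divided by the pivot: 7/2 = 7/2.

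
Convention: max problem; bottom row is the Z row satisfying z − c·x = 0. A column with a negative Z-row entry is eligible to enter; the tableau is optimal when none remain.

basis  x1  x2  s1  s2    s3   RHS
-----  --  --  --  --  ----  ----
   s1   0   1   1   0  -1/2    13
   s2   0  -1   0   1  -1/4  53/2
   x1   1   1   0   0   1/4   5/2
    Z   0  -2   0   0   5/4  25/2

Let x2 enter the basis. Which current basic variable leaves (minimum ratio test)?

x1

Column x2 entries and ratios — s1: 13/1 = 13; s2: -1 ≤ 0, skip; x1: (5/2)/1 = 5/2.
Smallest ratio is 5/2 in the row of x1, so x1 leaves.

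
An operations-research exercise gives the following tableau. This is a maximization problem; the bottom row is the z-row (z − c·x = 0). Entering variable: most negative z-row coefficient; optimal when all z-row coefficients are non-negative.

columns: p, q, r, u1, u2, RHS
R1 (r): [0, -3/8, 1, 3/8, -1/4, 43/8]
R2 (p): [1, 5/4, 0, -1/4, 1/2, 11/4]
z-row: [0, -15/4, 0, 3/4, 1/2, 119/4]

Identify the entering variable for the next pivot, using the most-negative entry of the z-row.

Negative z-row entries: q: -15/4.
The most negative is -15/4 in column q, so q enters.

q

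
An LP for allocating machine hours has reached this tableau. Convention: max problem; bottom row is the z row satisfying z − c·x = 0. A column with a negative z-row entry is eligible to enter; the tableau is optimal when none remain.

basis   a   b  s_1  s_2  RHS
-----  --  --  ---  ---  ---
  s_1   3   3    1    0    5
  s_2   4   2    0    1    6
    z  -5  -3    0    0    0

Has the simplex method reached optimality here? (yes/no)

The z-row has a negative entry -5 in column a, so it is not optimal.

no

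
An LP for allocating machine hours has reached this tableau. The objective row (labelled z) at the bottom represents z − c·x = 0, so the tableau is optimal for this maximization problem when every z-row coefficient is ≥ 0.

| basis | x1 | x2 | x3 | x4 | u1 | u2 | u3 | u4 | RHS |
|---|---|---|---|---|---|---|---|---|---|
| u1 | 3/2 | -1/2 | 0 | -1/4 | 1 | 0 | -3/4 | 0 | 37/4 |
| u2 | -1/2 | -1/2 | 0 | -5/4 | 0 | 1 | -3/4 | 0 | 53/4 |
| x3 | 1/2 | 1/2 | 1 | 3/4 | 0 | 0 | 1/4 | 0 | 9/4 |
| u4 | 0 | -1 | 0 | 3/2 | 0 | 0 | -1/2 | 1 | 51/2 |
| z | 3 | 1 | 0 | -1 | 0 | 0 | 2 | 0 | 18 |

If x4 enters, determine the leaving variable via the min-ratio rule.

x3

Column x4 entries and ratios — u1: -1/4 ≤ 0, skip; u2: -5/4 ≤ 0, skip; x3: (9/4)/(3/4) = 3; u4: (51/2)/(3/2) = 17.
Smallest ratio is 3 in the row of x3, so x3 leaves.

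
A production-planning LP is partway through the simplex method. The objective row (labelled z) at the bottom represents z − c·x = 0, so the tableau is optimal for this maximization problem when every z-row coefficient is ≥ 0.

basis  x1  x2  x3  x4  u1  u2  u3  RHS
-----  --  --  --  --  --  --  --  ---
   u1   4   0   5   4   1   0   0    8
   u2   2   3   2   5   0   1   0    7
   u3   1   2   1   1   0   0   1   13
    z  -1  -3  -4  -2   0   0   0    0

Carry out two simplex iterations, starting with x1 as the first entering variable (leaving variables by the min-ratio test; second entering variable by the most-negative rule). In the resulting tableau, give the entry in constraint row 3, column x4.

-2

Ratio test on column x1 — row 1: 8/4 = 2; row 2: 7/2 = 7/2; row 3: 13/1 = 13. Minimum is 2 at row 1 (u1 leaves); pivot element 4.
Divide row 1 by 4; eliminate column x1 from the other rows.
Second iteration: most negative z-row entry is -3 in column x2, so x2 enters.
Ratio test on column x2 — row 1: entry 0 ≤ 0; row 2: 3/3 = 1; row 3: 11/2 = 11/2. Minimum is 1 at row 2 (u2 leaves); pivot element 3.
Divide row 2 by 3; eliminate column x2 from the other rows.
After both pivots, the entry at constraint row 3, column x4 is -2.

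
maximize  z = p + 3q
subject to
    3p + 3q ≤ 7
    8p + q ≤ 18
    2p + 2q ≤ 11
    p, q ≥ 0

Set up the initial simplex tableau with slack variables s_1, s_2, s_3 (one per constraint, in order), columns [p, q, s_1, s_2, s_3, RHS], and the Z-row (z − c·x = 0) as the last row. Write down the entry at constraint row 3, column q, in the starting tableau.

2

Constraint 3 has coefficient 2 on q.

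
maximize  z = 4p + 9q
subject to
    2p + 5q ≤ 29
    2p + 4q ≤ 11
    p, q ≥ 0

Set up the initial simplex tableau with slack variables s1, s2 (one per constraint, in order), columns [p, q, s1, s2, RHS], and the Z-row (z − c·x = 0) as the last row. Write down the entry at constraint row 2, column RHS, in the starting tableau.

11

The RHS of constraint 2 is b_2 = 11.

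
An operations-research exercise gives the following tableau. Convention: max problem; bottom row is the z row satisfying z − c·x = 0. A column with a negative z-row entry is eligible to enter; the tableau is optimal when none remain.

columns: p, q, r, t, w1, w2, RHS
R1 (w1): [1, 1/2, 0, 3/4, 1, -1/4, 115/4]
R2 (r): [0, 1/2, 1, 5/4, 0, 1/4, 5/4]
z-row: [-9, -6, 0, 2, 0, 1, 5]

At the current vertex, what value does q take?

q is not in the basis, so in the current basic feasible solution q = 0.

0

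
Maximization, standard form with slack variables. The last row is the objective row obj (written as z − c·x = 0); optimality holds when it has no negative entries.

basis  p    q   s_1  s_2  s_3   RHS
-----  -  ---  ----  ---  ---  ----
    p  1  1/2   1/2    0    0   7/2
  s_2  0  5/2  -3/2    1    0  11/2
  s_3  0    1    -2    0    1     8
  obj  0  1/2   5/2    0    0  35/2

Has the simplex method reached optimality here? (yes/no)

Every obj-row coefficient is ≥ 0, so the tableau is optimal.

yes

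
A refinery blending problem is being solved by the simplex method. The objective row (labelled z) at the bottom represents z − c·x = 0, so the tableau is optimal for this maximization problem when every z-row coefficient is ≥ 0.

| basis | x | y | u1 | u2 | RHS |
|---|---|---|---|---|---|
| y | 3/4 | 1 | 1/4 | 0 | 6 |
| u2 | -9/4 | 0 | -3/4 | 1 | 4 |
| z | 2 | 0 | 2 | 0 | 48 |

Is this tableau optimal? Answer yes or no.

Every z-row coefficient is ≥ 0, so the tableau is optimal.

yes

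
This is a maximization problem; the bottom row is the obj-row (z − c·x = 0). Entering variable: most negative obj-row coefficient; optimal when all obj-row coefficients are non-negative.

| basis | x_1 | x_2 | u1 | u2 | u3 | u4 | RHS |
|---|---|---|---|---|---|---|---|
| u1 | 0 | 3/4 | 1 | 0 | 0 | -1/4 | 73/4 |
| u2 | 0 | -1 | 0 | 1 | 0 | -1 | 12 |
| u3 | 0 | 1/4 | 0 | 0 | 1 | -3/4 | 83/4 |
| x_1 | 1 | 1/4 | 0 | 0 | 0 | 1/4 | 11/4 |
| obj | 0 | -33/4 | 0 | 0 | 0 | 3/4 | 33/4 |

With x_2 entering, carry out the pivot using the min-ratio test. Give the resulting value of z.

99

Ratio test on column x_2 — row 1: (73/4)/(3/4) = 73/3; row 2: entry -1 ≤ 0; row 3: (83/4)/(1/4) = 83; row 4: (11/4)/(1/4) = 11. Minimum is 11 at row 4 (x_1 leaves); pivot element 1/4.
Pivot on row 4; the obj-row RHS becomes 33/4 − (-33/4)·11 = 99.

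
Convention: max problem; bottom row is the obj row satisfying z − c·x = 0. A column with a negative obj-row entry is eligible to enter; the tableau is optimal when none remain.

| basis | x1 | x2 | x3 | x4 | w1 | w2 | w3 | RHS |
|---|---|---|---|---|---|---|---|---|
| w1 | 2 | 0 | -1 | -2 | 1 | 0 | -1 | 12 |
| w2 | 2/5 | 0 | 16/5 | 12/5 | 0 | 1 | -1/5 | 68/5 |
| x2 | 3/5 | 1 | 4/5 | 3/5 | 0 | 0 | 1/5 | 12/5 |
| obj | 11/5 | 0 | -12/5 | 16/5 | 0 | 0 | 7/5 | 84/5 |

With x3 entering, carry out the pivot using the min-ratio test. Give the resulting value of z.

24

Ratio test on column x3 — row 1: entry -1 ≤ 0; row 2: (68/5)/(16/5) = 17/4; row 3: (12/5)/(4/5) = 3. Minimum is 3 at row 3 (x2 leaves); pivot element 4/5.
Pivot on row 3; the obj-row RHS becomes 84/5 − (-12/5)·3 = 24.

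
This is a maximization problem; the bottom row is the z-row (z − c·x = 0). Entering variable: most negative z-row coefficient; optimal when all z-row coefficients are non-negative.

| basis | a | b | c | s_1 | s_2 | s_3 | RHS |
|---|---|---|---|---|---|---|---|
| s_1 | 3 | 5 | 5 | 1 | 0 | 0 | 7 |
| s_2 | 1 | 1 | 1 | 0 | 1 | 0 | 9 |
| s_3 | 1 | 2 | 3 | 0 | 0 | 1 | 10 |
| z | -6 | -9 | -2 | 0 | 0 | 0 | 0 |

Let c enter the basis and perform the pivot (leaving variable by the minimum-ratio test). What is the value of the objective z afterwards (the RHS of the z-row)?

14/5

Ratio test on column c — row 1: 7/5 = 7/5; row 2: 9/1 = 9; row 3: 10/3 = 10/3. Minimum is 7/5 at row 1 (s_1 leaves); pivot element 5.
Pivot on row 1; the z-row RHS becomes 0 − (-2)·(7/5) = 14/5.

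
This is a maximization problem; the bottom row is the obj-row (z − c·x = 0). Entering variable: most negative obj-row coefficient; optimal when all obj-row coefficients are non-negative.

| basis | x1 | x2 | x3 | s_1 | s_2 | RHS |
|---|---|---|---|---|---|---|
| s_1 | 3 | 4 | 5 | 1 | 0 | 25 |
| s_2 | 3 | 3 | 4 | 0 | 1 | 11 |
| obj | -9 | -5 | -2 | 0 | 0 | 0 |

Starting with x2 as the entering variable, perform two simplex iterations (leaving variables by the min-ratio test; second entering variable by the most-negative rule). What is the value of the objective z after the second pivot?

33

Ratio test on column x2 — row 1: 25/4 = 25/4; row 2: 11/3 = 11/3. Minimum is 11/3 at row 2 (s_2 leaves); pivot element 3.
Pivot on row 2; the obj-row RHS becomes 0 − (-5)·(11/3) = 55/3.
Next entering variable (most negative obj-row entry -4): x1.
Ratio test on column x1 — row 1: entry -1 ≤ 0; row 2: (11/3)/1 = 11/3. Minimum is 11/3 at row 2 (x2 leaves); pivot element 1.
After the second pivot the obj-row RHS is 55/3 − (-4)·(11/3) = 33.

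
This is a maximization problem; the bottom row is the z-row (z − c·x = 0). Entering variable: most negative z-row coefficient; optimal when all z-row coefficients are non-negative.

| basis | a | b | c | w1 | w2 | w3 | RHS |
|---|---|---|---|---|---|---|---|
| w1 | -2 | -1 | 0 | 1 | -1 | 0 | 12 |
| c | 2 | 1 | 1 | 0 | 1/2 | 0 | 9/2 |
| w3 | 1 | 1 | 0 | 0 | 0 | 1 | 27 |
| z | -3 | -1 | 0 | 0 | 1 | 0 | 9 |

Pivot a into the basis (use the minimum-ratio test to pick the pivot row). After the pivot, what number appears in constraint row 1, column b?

0

Ratio test on column a — row 1: entry -2 ≤ 0; row 2: (9/2)/2 = 9/4; row 3: 27/1 = 27. Minimum is 9/4 at row 2 (c leaves); pivot element 2.
Divide row 2 by 2; eliminate column a from the other rows.
Row 1 update in column b: -1 − (-2)·(1/2) = 0.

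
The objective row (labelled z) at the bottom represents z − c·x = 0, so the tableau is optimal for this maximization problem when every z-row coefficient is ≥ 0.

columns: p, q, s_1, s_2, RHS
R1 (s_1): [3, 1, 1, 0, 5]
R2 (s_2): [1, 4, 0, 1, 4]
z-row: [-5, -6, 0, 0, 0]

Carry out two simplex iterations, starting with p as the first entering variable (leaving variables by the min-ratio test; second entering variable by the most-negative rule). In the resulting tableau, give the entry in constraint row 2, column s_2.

3/11

Ratio test on column p — row 1: 5/3 = 5/3; row 2: 4/1 = 4. Minimum is 5/3 at row 1 (s_1 leaves); pivot element 3.
Divide row 1 by 3; eliminate column p from the other rows.
Second iteration: most negative z-row entry is -13/3 in column q, so q enters.
Ratio test on column q — row 1: (5/3)/(1/3) = 5; row 2: (7/3)/(11/3) = 7/11. Minimum is 7/11 at row 2 (s_2 leaves); pivot element 11/3.
Divide row 2 by 11/3; eliminate column q from the other rows.
After both pivots, the entry at constraint row 2, column s_2 is 3/11.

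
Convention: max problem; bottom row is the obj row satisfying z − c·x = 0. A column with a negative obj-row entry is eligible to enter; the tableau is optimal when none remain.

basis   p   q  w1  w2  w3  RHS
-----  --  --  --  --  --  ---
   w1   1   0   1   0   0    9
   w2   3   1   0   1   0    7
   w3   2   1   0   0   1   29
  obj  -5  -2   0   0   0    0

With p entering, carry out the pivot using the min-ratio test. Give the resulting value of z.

Ratio test on column p — row 1: 9/1 = 9; row 2: 7/3 = 7/3; row 3: 29/2 = 29/2. Minimum is 7/3 at row 2 (w2 leaves); pivot element 3.
Pivot on row 2; the obj-row RHS becomes 0 − (-5)·(7/3) = 35/3.

35/3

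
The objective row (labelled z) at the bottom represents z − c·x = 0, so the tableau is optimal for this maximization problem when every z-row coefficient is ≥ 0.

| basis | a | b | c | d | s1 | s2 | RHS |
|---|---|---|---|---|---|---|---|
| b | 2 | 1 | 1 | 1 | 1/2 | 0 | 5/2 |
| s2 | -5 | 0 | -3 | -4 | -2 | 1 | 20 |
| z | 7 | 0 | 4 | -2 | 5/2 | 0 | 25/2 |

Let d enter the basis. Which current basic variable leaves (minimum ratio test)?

b

Column d entries and ratios — b: (5/2)/1 = 5/2; s2: -4 ≤ 0, skip.
Smallest ratio is 5/2 in the row of b, so b leaves.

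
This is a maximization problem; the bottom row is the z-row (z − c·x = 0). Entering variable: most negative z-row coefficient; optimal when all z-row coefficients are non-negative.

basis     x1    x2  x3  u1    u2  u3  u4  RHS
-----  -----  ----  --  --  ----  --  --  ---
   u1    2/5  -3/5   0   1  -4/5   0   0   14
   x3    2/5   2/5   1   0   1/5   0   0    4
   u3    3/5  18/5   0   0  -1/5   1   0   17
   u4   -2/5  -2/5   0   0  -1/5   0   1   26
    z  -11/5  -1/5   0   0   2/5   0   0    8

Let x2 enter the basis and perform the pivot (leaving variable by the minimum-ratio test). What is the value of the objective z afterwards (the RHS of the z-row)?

Ratio test on column x2 — row 1: entry -3/5 ≤ 0; row 2: 4/(2/5) = 10; row 3: 17/(18/5) = 85/18; row 4: entry -2/5 ≤ 0. Minimum is 85/18 at row 3 (u3 leaves); pivot element 18/5.
Pivot on row 3; the z-row RHS becomes 8 − (-1/5)·(85/18) = 161/18.

161/18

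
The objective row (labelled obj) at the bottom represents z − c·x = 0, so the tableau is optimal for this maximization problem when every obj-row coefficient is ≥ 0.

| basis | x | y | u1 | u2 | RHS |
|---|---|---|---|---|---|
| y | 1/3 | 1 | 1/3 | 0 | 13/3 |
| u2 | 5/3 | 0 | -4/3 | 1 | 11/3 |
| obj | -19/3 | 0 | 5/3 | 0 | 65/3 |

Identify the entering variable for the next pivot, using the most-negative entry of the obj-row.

x

Negative obj-row entries: x: -19/3.
The most negative is -19/3 in column x, so x enters.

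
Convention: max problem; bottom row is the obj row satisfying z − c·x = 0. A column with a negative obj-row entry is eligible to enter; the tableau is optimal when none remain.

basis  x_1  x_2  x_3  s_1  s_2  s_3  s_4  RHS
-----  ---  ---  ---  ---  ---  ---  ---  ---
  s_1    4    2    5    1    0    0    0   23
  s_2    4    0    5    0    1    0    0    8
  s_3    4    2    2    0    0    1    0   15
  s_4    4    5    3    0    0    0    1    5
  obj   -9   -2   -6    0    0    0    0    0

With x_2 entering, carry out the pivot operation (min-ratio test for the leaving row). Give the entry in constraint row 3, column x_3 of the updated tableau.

4/5

Ratio test on column x_2 — row 1: 23/2 = 23/2; row 2: entry 0 ≤ 0; row 3: 15/2 = 15/2; row 4: 5/5 = 1. Minimum is 1 at row 4 (s_4 leaves); pivot element 5.
Divide row 4 by 5; eliminate column x_2 from the other rows.
Row 3 update in column x_3: 2 − 2·(3/5) = 4/5.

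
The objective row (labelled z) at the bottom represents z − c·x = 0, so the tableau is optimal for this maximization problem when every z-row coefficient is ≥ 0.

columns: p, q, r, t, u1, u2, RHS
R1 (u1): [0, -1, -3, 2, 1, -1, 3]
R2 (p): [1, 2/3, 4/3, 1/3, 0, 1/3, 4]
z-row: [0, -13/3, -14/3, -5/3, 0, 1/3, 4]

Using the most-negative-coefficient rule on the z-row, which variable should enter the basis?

Negative z-row entries: q: -13/3, r: -14/3, t: -5/3.
The most negative is -14/3 in column r, so r enters.

r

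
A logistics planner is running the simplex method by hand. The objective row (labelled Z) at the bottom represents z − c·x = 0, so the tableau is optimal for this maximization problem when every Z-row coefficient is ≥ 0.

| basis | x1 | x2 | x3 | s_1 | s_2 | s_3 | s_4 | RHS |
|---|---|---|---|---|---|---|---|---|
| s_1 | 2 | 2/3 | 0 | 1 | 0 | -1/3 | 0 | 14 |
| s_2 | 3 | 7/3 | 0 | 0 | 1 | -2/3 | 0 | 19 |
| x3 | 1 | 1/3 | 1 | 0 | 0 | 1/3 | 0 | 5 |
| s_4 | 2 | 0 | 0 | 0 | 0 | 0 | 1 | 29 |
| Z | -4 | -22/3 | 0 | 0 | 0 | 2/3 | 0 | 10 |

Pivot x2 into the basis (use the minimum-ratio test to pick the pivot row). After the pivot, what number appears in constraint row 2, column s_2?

Ratio test on column x2 — row 1: 14/(2/3) = 21; row 2: 19/(7/3) = 57/7; row 3: 5/(1/3) = 15; row 4: entry 0 ≤ 0. Minimum is 57/7 at row 2 (s_2 leaves); pivot element 7/3.
Divide row 2 by 7/3; eliminate column x2 from the other rows.
In the new row 2, the s_2 entry is the old entry divided by the pivot: 1/(7/3) = 3/7.

3/7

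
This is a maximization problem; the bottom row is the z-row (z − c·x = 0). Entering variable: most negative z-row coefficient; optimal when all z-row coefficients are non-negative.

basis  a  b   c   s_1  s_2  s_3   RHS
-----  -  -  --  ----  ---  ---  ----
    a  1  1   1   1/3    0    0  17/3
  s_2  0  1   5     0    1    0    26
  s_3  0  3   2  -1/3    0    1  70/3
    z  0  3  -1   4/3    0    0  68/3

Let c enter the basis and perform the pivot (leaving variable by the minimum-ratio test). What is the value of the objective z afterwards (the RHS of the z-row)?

Ratio test on column c — row 1: (17/3)/1 = 17/3; row 2: 26/5 = 26/5; row 3: (70/3)/2 = 35/3. Minimum is 26/5 at row 2 (s_2 leaves); pivot element 5.
Pivot on row 2; the z-row RHS becomes 68/3 − (-1)·(26/5) = 418/15.

418/15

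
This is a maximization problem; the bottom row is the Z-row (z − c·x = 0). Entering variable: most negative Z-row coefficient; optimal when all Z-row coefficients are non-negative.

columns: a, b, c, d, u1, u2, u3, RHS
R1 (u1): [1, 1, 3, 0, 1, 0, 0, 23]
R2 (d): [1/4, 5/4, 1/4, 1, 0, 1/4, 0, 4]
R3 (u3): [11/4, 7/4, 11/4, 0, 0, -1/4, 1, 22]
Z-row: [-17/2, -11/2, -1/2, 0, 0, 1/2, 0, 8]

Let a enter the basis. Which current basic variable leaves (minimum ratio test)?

u3

Column a entries and ratios — u1: 23/1 = 23; d: 4/(1/4) = 16; u3: 22/(11/4) = 8.
Smallest ratio is 8 in the row of u3, so u3 leaves.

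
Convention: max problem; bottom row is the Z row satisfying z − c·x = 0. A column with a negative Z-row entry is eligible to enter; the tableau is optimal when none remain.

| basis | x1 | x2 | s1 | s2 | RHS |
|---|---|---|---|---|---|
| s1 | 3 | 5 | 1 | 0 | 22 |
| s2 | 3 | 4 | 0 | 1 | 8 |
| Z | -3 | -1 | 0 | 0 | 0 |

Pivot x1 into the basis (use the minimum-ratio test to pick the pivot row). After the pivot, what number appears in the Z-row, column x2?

3

Ratio test on column x1 — row 1: 22/3 = 22/3; row 2: 8/3 = 8/3. Minimum is 8/3 at row 2 (s2 leaves); pivot element 3.
Divide row 2 by 3; eliminate column x1 from the other rows.
Z-row update in column x2: -1 − (-3)·(4/3) = 3.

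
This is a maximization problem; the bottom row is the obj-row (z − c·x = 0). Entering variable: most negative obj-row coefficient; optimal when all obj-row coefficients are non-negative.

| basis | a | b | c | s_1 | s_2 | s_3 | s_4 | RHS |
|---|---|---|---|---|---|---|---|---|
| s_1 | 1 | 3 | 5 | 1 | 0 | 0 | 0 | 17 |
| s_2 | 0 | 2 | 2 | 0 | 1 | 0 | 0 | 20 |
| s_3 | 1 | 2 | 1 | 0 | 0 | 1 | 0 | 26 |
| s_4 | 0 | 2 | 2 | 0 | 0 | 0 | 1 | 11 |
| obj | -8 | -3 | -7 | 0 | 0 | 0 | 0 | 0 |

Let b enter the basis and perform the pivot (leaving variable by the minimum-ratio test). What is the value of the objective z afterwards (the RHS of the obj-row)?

33/2

Ratio test on column b — row 1: 17/3 = 17/3; row 2: 20/2 = 10; row 3: 26/2 = 13; row 4: 11/2 = 11/2. Minimum is 11/2 at row 4 (s_4 leaves); pivot element 2.
Pivot on row 4; the obj-row RHS becomes 0 − (-3)·(11/2) = 33/2.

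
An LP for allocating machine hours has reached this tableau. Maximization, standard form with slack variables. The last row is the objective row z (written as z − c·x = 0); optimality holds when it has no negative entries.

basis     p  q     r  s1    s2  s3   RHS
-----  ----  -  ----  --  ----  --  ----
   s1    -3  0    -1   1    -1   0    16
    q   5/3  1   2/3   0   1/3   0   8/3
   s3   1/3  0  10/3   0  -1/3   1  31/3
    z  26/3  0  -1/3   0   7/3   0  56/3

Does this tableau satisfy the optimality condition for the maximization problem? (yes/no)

no

The z-row has a negative entry -1/3 in column r, so it is not optimal.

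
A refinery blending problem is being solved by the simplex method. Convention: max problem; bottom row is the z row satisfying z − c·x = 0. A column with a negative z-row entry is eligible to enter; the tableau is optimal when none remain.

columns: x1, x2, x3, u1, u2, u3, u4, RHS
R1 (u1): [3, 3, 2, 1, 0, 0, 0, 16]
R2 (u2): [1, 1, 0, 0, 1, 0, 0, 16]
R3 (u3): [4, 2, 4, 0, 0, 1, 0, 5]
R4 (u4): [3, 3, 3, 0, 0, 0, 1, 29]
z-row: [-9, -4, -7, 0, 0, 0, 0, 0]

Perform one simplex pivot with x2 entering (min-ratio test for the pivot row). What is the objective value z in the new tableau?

Ratio test on column x2 — row 1: 16/3 = 16/3; row 2: 16/1 = 16; row 3: 5/2 = 5/2; row 4: 29/3 = 29/3. Minimum is 5/2 at row 3 (u3 leaves); pivot element 2.
Pivot on row 3; the z-row RHS becomes 0 − (-4)·(5/2) = 10.

10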